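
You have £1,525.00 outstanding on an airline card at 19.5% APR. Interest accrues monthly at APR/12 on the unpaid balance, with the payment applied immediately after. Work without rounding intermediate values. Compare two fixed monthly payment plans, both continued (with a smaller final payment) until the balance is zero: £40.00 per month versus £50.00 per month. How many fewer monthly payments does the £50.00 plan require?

17 fewer payments

Monthly rate r = 19.5%/12 = 1.625% = 0.01625.
At £40.00/mo: n = ⌈−ln(1 − rB₀/P)/ln(1+r)⌉ = 60 payments (last £38.00); total interest = total paid − £1,525.00 = £873.00.
At £50.00/mo: 43 payments (last £23.12); total interest £598.12.
Payments saved = 60 − 43 = 17.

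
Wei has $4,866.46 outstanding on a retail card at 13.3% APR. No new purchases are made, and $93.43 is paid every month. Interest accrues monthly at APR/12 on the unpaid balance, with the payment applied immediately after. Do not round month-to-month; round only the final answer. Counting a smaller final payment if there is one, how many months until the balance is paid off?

79 payments

Monthly rate r = 13.3%/12 = 1.10833% = 0.0110833.
Recurrence: B ← B·(1+r) − $93.43.
Month 1: interest $53.94; balance after payment $4,826.97.
Month 2: interest $53.50; balance after payment $4,787.04.
Closed form: n = −ln(1 − rB₀/P)/ln(1+r) = −ln(0.42271)/ln(1.01108) ≈ 78.121, so the balance reaches zero during payment 79.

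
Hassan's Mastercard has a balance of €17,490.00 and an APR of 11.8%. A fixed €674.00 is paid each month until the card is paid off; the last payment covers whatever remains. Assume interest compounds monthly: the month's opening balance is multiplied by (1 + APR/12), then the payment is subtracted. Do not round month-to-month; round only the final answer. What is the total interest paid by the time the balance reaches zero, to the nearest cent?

Monthly rate r = 11.8%/12 = 0.983333% = 0.00983333.
Payoff takes n = ⌈−ln(1 − rB₀/P)/ln(1+r)⌉ = ⌈30.106⌉ = 31 payments; the last is €72.02.
Total paid = 30·€674.00 + €72.02 = €20,292.02.
Total interest = total paid − principal = €20,292.02 − €17,490.00 = €2,802.02.

€2,802.02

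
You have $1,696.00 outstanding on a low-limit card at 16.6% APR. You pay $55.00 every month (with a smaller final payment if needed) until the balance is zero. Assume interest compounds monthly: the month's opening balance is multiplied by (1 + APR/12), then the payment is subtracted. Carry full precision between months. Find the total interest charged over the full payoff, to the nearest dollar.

$530

Monthly rate r = 16.6%/12 = 1.38333% = 0.0138333.
Payoff takes n = ⌈−ln(1 − rB₀/P)/ln(1+r)⌉ = ⌈40.479⌉ = 41 payments; the last is $26.43.
Total paid = 40·$55.00 + $26.43 = $2,226.43.
Total interest = total paid − principal = $2,226.43 − $1,696.00 = $530.43.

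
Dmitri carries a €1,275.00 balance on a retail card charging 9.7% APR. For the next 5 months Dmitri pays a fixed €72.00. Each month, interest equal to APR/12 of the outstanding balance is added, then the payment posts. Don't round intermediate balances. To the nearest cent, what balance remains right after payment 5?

Monthly rate r = 9.7%/12 = 0.808333% = 0.00808333.
Each month: B ← B·(1+r) − €72.00.
Month 1: interest €10.31; balance after payment €1,213.31.
Month 2: interest €9.81; balance after payment €1,151.11.
Month 3: interest €9.30; balance after payment €1,088.42.
Month 4: interest €8.80; balance after payment €1,025.22.
Month 5: interest €8.29; balance after payment €961.50.

€961.50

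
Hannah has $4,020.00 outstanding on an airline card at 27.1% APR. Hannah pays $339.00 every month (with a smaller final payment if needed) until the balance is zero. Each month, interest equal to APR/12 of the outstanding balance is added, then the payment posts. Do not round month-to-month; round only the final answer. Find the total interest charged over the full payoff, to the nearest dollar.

$712

Monthly rate r = 27.1%/12 = 2.25833% = 0.0225833.
Payoff takes n = ⌈−ln(1 − rB₀/P)/ln(1+r)⌉ = ⌈13.958⌉ = 14 payments; the last is $324.81.
Total paid = 13·$339.00 + $324.81 = $4,731.81.
Total interest = total paid − principal = $4,731.81 − $4,020.00 = $711.81.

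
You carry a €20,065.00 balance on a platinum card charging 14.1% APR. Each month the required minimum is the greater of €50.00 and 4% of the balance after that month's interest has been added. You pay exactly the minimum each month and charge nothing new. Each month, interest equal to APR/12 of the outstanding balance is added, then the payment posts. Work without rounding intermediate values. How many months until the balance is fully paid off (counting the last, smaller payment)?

Monthly rate r = 14.1%/12 = 1.175% = 0.01175.
While 4% of the post-interest balance exceeds €50.00, each month B ← (B·(1+r))·(1 − 0.04), i.e. B shrinks by the factor (1+r)·0.96 = 0.97128.
This holds for months 1–96. Entering month 97 the balance is €1,223.22; 4% of the post-interest balance is now below €50.00, so the flat €50.00 minimum applies from here.
From month 97 a fixed €50.00 at rate r clears €1,223.22 in 30 more payments. Total: 96 + 30 = 126 months.

126 months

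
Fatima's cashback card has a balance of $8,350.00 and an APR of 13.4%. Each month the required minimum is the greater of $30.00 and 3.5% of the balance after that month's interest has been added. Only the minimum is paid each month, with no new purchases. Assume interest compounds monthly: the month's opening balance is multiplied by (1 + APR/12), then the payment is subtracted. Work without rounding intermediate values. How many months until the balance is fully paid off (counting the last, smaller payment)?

Monthly rate r = 13.4%/12 = 1.11667% = 0.0111667.
While 3.5% of the post-interest balance exceeds $30.00, each month B ← (B·(1+r))·(1 − 0.035), i.e. B shrinks by the factor (1+r)·0.965 = 0.97578.
This holds for months 1–94. Entering month 95 the balance is $832.90; 3.5% of the post-interest balance is now below $30.00, so the flat $30.00 minimum applies from here.
From month 95 a fixed $30.00 at rate r clears $832.90 in 34 more payments. Total: 94 + 34 = 128 months.

128 months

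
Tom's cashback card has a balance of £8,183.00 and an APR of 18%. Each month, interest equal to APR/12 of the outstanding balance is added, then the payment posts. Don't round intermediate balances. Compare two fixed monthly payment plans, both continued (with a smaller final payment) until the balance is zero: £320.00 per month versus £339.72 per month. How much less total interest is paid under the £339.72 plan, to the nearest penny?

Monthly rate r = 18%/12 = 1.5% = 0.015.
At £320.00/mo: n = ⌈−ln(1 − rB₀/P)/ln(1+r)⌉ = 33 payments (last £159.39); total interest = total paid − £8,183.00 = £2,216.39.
At £339.72/mo: 31 payments (last £38.62); total interest £2,047.22.
Interest saved = £2,216.39 − £2,047.22 = £169.17.

£169.17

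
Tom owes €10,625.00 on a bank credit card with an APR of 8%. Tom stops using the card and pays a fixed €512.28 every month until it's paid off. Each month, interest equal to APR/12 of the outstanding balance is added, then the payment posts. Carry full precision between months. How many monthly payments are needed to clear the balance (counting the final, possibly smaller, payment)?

23 payments

Monthly rate r = 8%/12 = 0.666667% = 0.00666667.
Recurrence: B ← B·(1+r) − €512.28.
Month 1: interest €70.83; balance after payment €10,183.55.
Month 2: interest €67.89; balance after payment €9,739.16.
Closed form: n = −ln(1 − rB₀/P)/ln(1+r) = −ln(0.86173)/ln(1.00667) ≈ 22.396, so the balance reaches zero during payment 23.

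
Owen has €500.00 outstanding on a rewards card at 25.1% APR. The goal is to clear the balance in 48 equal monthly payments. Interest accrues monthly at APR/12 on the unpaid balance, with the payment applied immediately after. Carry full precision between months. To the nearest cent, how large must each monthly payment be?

Monthly rate r = 25.1%/12 = 2.09167% = 0.0209167.
Level-payment amortization: P = B₀·r / (1 − (1+r)^(−n)) = 500.00·0.0209167 / (1 − 1.02092^(−48)).
Denominator 1 − (1+r)^(−48) = 0.629774868.
P = 10.4583 / 0.629774868 ≈ 16.61.

€16.61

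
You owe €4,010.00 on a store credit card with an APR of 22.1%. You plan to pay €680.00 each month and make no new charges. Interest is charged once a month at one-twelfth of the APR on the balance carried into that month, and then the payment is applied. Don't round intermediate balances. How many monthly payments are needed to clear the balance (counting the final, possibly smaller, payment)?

Monthly rate r = 22.1%/12 = 1.84167% = 0.0184167.
Recurrence: B ← B·(1+r) − €680.00.
Month 1: interest €73.85; balance after payment €3,403.85.
Month 2: interest €62.69; balance after payment €2,786.54.
Closed form: n = −ln(1 − rB₀/P)/ln(1+r) = −ln(0.8914)/ln(1.01842) ≈ 6.300, so the balance reaches zero during payment 7.

7 payments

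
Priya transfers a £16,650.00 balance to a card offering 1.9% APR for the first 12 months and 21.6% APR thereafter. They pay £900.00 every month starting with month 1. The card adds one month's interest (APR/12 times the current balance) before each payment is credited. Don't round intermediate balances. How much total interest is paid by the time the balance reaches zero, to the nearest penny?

Promo months 1–12 at r₀ = 1.9%/12 = 0.00158333; months 13+ at r₁ = 21.6%/12 = 0.018.
After month 12: iterate B ← B·(1+r₀) − £900.00 for 12 months → £6,074.57.
Then at r₁ with £900.00/mo: n₂ = −ln(1 − r₁·B/P)/ln(1+r₁) ≈ 7.26 → 8 more payments.
Total paid = 19·£900.00 + £236.14 = £17,336.14; interest = £17,336.14 − £16,650.00 = £686.14.

£686.14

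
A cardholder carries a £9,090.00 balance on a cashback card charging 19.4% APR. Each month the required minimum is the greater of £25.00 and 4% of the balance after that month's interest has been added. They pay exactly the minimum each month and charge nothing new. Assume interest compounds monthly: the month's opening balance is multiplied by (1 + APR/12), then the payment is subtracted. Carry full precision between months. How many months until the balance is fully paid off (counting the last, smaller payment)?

141 months

Monthly rate r = 19.4%/12 = 1.61667% = 0.0161667.
While 4% of the post-interest balance exceeds £25.00, each month B ← (B·(1+r))·(1 − 0.04), i.e. B shrinks by the factor (1+r)·0.96 = 0.97552.
This holds for months 1–109. Entering month 110 the balance is £609.97; 4% of the post-interest balance is now below £25.00, so the flat £25.00 minimum applies from here.
From month 110 a fixed £25.00 at rate r clears £609.97 in 32 more payments. Total: 109 + 32 = 141 months.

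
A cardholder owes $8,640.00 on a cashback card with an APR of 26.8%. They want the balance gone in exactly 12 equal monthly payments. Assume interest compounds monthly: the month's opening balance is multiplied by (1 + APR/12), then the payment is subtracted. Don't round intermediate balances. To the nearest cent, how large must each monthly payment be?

Monthly rate r = 26.8%/12 = 2.23333% = 0.0223333.
Level-payment amortization: P = B₀·r / (1 − (1+r)^(−n)) = 8640.00·0.0223333 / (1 − 1.02233^(−12)).
Denominator 1 − (1+r)^(−12) = 0.232833297.
P = 192.96 / 0.232833297 ≈ 828.75.

$828.75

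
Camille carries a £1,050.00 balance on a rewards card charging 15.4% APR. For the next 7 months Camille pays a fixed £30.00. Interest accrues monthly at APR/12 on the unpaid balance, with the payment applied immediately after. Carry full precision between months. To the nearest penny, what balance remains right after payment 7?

£929.78

Monthly rate r = 15.4%/12 = 1.28333% = 0.0128333.
Each month: B ← B·(1+r) − £30.00.
Month 1: interest £13.47; balance after payment £1,033.47.
Month 2: interest £13.26; balance after payment £1,016.74.
Month 3: interest £13.05; balance after payment £999.79.
Month 4: interest £12.83; balance after payment £982.62.
Month 5: interest £12.61; balance after payment £965.23.
Month 6: interest £12.39; balance after payment £947.61.
Month 7: interest £12.16; balance after payment £929.78.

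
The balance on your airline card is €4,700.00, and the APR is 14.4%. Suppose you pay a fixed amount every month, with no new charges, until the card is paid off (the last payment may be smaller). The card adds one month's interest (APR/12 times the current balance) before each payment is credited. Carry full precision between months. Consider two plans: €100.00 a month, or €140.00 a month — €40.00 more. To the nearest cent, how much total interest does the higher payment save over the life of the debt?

€907.69

Monthly rate r = 14.4%/12 = 1.2% = 0.012.
At €100.00/mo: n = ⌈−ln(1 − rB₀/P)/ln(1+r)⌉ = 70 payments (last €59.18); total interest = total paid − €4,700.00 = €2,259.18.
At €140.00/mo: 44 payments (last €31.49); total interest €1,351.49.
Interest saved = €2,259.18 − €1,351.49 = €907.69.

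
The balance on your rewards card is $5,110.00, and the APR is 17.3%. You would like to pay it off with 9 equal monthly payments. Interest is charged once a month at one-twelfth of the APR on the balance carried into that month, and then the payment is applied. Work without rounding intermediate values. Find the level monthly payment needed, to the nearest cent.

Monthly rate r = 17.3%/12 = 1.44167% = 0.0144167.
Level-payment amortization: P = B₀·r / (1 − (1+r)^(−n)) = 5110.00·0.0144167 / (1 − 1.01442^(−9)).
Denominator 1 − (1+r)^(−9) = 0.12087098.
P = 73.6692 / 0.12087098 ≈ 609.49.

$609.49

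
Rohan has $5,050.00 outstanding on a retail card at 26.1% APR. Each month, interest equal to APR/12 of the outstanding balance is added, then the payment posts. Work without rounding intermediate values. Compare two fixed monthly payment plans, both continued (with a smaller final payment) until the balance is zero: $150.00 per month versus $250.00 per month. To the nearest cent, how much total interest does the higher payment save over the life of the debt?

$2,462.79

Monthly rate r = 26.1%/12 = 2.175% = 0.02175.
At $150.00/mo: n = ⌈−ln(1 − rB₀/P)/ln(1+r)⌉ = 62 payments (last $36.37); total interest = total paid − $5,050.00 = $4,136.37.
At $250.00/mo: 27 payments (last $223.58); total interest $1,673.58.
Interest saved = $4,136.37 − $1,673.58 = $2,462.79.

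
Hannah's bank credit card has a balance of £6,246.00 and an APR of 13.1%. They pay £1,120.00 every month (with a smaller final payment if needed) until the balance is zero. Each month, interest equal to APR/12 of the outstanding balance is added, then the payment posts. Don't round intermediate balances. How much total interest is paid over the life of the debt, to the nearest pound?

Monthly rate r = 13.1%/12 = 1.09167% = 0.0109167.
Payoff takes n = ⌈−ln(1 − rB₀/P)/ln(1+r)⌉ = ⌈5.785⌉ = 6 payments; the last is £880.35.
Total paid = 5·£1,120.00 + £880.35 = £6,480.35.
Total interest = total paid − principal = £6,480.35 − £6,246.00 = £234.35.

£234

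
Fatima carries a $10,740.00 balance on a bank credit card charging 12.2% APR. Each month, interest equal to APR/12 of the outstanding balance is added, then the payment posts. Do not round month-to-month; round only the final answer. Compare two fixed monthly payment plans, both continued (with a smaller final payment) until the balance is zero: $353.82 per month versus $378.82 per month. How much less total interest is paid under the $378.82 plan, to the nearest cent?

$175.12

Monthly rate r = 12.2%/12 = 1.01667% = 0.0101667.
At $353.82/mo: n = ⌈−ln(1 − rB₀/P)/ln(1+r)⌉ = 37 payments (last $171.47); total interest = total paid − $10,740.00 = $2,168.99.
At $378.82/mo: 34 payments (last $232.81); total interest $1,993.87.
Interest saved = $2,168.99 − $1,993.87 = $175.12.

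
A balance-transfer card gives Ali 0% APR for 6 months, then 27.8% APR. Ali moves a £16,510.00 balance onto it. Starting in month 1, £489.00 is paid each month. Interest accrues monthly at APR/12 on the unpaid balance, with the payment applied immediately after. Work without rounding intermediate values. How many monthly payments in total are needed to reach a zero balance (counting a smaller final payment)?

51 months

Promo months 1–6 at r₀ = 0%/12 = 0; months 7+ at r₁ = 27.8%/12 = 0.0231667.
After month 6 (no interest yet): B = £16,510.00 − 6·£489.00 = £13,576.00.
Then at r₁ with £489.00/mo: n₂ = −ln(1 − r₁·B/P)/ln(1+r₁) ≈ 45.00 → 45 more payments.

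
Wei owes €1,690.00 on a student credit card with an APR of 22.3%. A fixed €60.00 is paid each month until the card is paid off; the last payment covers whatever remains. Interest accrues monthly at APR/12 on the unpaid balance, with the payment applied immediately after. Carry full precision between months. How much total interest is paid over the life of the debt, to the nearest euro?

Monthly rate r = 22.3%/12 = 1.85833% = 0.0185833.
Payoff takes n = ⌈−ln(1 − rB₀/P)/ln(1+r)⌉ = ⌈40.252⌉ = 41 payments; the last is €15.19.
Total paid = 40·€60.00 + €15.19 = €2,415.19.
Total interest = total paid − principal = €2,415.19 − €1,690.00 = €725.19.

€725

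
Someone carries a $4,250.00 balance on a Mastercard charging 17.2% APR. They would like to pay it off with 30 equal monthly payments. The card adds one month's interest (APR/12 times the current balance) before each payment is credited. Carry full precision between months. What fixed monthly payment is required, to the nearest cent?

$175.30

Monthly rate r = 17.2%/12 = 1.43333% = 0.0143333.
Level-payment amortization: P = B₀·r / (1 − (1+r)^(−n)) = 4250.00·0.0143333 / (1 − 1.01433^(−30)).
Denominator 1 − (1+r)^(−30) = 0.347502171.
P = 60.9167 / 0.347502171 ≈ 175.30.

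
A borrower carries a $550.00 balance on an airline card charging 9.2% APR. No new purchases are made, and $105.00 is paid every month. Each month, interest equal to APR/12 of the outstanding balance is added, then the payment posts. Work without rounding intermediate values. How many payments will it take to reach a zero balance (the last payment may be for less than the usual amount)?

6 months

Monthly rate r = 9.2%/12 = 0.766667% = 0.00766667.
Recurrence: B ← B·(1+r) − $105.00.
Month 1: interest $4.22; balance after payment $449.22.
Month 2: interest $3.44; balance after payment $347.66.
Month 3: interest $2.67; balance after payment $245.33.
Month 4: interest $1.88; balance after payment $142.21.
Month 5: interest $1.09; balance after payment $38.30.
Month 6: interest $0.29; balance after payment $0.00.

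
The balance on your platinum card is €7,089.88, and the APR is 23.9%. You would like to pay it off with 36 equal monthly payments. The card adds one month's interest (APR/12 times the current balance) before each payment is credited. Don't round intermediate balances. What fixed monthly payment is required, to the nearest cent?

€277.78

Monthly rate r = 23.9%/12 = 1.99167% = 0.0199167.
Level-payment amortization: P = B₀·r / (1 − (1+r)^(−n)) = 7089.88·0.0199167 / (1 − 1.01992^(−36)).
Denominator 1 − (1+r)^(−36) = 0.508332835.
P = 141.207 / 0.508332835 ≈ 277.78.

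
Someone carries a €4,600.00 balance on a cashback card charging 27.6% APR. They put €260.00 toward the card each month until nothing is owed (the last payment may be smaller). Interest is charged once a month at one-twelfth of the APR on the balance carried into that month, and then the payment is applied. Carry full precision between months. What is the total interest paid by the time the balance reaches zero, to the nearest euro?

€1,373

Monthly rate r = 27.6%/12 = 2.3% = 0.023.
Payoff takes n = ⌈−ln(1 − rB₀/P)/ln(1+r)⌉ = ⌈22.975⌉ = 23 payments; the last is €253.48.
Total paid = 22·€260.00 + €253.48 = €5,973.48.
Total interest = total paid − principal = €5,973.48 − €4,600.00 = €1,373.48.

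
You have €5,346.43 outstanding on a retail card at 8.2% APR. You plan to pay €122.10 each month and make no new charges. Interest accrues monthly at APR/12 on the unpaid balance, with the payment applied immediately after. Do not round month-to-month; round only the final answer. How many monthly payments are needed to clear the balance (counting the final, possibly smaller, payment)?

Monthly rate r = 8.2%/12 = 0.683333% = 0.00683333.
Recurrence: B ← B·(1+r) − €122.10.
Month 1: interest €36.53; balance after payment €5,260.86.
Month 2: interest €35.95; balance after payment €5,174.71.
Closed form: n = −ln(1 − rB₀/P)/ln(1+r) = −ln(0.70079)/ln(1.00683) ≈ 52.210, so the balance reaches zero during payment 53.

53 payments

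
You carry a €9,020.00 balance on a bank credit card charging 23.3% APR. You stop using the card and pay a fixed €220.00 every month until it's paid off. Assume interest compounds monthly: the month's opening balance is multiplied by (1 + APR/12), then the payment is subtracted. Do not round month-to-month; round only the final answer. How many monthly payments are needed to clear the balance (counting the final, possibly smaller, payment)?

83 months

Monthly rate r = 23.3%/12 = 1.94167% = 0.0194167.
Recurrence: B ← B·(1+r) − €220.00.
Month 1: interest €175.14; balance after payment €8,975.14.
Month 2: interest €174.27; balance after payment €8,929.41.
Closed form: n = −ln(1 − rB₀/P)/ln(1+r) = −ln(0.20392)/ln(1.01942) ≈ 82.683, so the balance reaches zero during payment 83.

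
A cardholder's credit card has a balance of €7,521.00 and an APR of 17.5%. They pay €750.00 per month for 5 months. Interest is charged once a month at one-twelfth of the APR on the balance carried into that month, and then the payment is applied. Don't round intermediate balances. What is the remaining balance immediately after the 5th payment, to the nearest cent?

€4,224.65

Monthly rate r = 17.5%/12 = 1.45833% = 0.0145833.
Each month: B ← B·(1+r) − €750.00.
Month 1: interest €109.68; balance after payment €6,880.68.
Month 2: interest €100.34; balance after payment €6,231.02.
Month 3: interest €90.87; balance after payment €5,571.89.
Month 4: interest €81.26; balance after payment €4,903.15.
Month 5: interest €71.50; balance after payment €4,224.65.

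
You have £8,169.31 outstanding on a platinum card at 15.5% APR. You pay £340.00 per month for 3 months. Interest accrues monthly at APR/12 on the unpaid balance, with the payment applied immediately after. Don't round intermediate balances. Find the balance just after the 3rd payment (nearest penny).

Monthly rate r = 15.5%/12 = 1.29167% = 0.0129167.
Each month: B ← B·(1+r) − £340.00.
Month 1: interest £105.52; balance after payment £7,934.83.
Month 2: interest £102.49; balance after payment £7,697.32.
Month 3: interest £99.42; balance after payment £7,456.75.

£7,456.75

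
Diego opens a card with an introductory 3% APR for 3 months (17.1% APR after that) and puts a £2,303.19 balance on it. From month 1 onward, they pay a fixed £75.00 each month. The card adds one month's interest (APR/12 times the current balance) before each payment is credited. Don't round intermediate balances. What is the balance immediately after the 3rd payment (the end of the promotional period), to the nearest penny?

Promo months 1–3 at r₀ = 3%/12 = 0.0025; months 4+ at r₁ = 17.1%/12 = 0.01425.
After month 3: iterate B ← B·(1+r₀) − £75.00 for 3 months → £2,094.94.

£2,094.94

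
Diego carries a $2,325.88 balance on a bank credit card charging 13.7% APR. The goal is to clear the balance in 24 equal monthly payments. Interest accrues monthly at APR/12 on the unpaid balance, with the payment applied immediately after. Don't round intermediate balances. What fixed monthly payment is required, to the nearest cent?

$111.34

Monthly rate r = 13.7%/12 = 1.14167% = 0.0114167.
Level-payment amortization: P = B₀·r / (1 − (1+r)^(−n)) = 2325.88·0.0114167 / (1 − 1.01142^(−24)).
Denominator 1 − (1+r)^(−24) = 0.23848676.
P = 26.5538 / 0.23848676 ≈ 111.34.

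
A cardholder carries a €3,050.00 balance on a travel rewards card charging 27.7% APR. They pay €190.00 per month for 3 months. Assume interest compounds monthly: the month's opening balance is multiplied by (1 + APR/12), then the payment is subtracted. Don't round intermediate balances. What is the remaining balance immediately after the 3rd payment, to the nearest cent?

€2,682.87

Monthly rate r = 27.7%/12 = 2.30833% = 0.0230833.
Each month: B ← B·(1+r) − €190.00.
Month 1: interest €70.40; balance after payment €2,930.40.
Month 2: interest €67.64; balance after payment €2,808.05.
Month 3: interest €64.82; balance after payment €2,682.87.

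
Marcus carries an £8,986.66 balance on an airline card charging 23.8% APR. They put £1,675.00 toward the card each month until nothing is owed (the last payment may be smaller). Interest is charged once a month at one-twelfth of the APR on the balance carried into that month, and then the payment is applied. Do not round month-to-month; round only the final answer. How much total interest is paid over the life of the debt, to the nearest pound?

Monthly rate r = 23.8%/12 = 1.98333% = 0.0198333.
Payoff takes n = ⌈−ln(1 − rB₀/P)/ln(1+r)⌉ = ⌈5.729⌉ = 6 payments; the last is £1,223.83.
Total paid = 5·£1,675.00 + £1,223.83 = £9,598.83.
Total interest = total paid − principal = £9,598.83 − £8,986.66 = £612.17.

£612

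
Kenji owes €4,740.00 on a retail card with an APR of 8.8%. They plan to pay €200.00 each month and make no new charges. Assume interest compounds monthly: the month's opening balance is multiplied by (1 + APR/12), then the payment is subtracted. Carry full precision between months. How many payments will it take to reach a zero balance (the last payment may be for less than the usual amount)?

27 payments

Monthly rate r = 8.8%/12 = 0.733333% = 0.00733333.
Recurrence: B ← B·(1+r) − €200.00.
Month 1: interest €34.76; balance after payment €4,574.76.
Month 2: interest €33.55; balance after payment €4,408.31.
Closed form: n = −ln(1 − rB₀/P)/ln(1+r) = −ln(0.8262)/ln(1.00733) ≈ 26.130, so the balance reaches zero during payment 27.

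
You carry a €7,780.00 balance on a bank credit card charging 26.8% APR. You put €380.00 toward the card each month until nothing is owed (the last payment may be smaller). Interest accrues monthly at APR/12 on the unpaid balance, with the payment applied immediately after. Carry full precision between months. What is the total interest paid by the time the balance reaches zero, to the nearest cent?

Monthly rate r = 26.8%/12 = 2.23333% = 0.0223333.
Payoff takes n = ⌈−ln(1 − rB₀/P)/ln(1+r)⌉ = ⌈27.667⌉ = 28 payments; the last is €254.41.
Total paid = 27·€380.00 + €254.41 = €10,514.41.
Total interest = total paid − principal = €10,514.41 − €7,780.00 = €2,734.41.

€2,734.41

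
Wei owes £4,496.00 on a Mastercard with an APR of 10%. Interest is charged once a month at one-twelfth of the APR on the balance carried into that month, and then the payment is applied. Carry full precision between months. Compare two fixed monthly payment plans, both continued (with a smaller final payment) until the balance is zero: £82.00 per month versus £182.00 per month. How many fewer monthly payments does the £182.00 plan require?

Monthly rate r = 10%/12 = 0.833333% = 0.00833333.
At £82.00/mo: n = ⌈−ln(1 − rB₀/P)/ln(1+r)⌉ = 74 payments (last £46.21); total interest = total paid − £4,496.00 = £1,536.21.
At £182.00/mo: 28 payments (last £141.12); total interest £559.12.
Payments saved = 74 − 28 = 46.

46 fewer payments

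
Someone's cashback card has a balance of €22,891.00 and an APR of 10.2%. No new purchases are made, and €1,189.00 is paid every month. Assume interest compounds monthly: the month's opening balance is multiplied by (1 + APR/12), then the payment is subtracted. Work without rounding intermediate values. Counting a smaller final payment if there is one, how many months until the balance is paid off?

22 payments

Monthly rate r = 10.2%/12 = 0.85% = 0.0085.
Recurrence: B ← B·(1+r) − €1,189.00.
Month 1: interest €194.57; balance after payment €21,896.57.
Month 2: interest €186.12; balance after payment €20,893.69.
Closed form: n = −ln(1 − rB₀/P)/ln(1+r) = −ln(0.83636)/ln(1.0085) ≈ 21.113, so the balance reaches zero during payment 22.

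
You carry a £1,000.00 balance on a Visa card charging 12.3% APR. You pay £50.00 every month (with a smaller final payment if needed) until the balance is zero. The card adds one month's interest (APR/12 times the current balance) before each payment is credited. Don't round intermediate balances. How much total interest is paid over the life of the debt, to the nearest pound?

Monthly rate r = 12.3%/12 = 1.025% = 0.01025.
Payoff takes n = ⌈−ln(1 − rB₀/P)/ln(1+r)⌉ = ⌈22.496⌉ = 23 payments; the last is £24.88.
Total paid = 22·£50.00 + £24.88 = £1,124.88.
Total interest = total paid − principal = £1,124.88 − £1,000.00 = £124.88.

£125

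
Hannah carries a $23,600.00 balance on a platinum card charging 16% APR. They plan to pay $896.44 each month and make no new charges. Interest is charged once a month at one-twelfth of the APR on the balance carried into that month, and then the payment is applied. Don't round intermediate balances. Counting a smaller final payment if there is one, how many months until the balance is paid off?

Monthly rate r = 16%/12 = 1.33333% = 0.0133333.
Recurrence: B ← B·(1+r) − $896.44.
Month 1: interest $314.67; balance after payment $23,018.23.
Month 2: interest $306.91; balance after payment $22,428.70.
Closed form: n = −ln(1 − rB₀/P)/ln(1+r) = −ln(0.64898)/ln(1.01333) ≈ 32.642, so the balance reaches zero during payment 33.

33 months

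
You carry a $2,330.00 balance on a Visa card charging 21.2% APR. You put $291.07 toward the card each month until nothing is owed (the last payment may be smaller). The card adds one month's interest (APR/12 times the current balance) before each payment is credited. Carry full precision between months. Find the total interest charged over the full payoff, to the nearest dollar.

$205

Monthly rate r = 21.2%/12 = 1.76667% = 0.0176667.
Payoff takes n = ⌈−ln(1 − rB₀/P)/ln(1+r)⌉ = ⌈8.707⌉ = 9 payments; the last is $206.24.
Total paid = 8·$291.07 + $206.24 = $2,534.80.
Total interest = total paid − principal = $2,534.80 − $2,330.00 = $204.80.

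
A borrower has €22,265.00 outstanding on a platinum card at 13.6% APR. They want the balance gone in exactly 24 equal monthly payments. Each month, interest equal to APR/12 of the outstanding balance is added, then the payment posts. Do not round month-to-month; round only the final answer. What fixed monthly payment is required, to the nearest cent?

€1,064.80

Monthly rate r = 13.6%/12 = 1.13333% = 0.0113333.
Level-payment amortization: P = B₀·r / (1 − (1+r)^(−n)) = 22265.00·0.0113333 / (1 − 1.01133^(−24)).
Denominator 1 − (1+r)^(−24) = 0.236979373.
P = 252.337 / 0.236979373 ≈ 1064.80.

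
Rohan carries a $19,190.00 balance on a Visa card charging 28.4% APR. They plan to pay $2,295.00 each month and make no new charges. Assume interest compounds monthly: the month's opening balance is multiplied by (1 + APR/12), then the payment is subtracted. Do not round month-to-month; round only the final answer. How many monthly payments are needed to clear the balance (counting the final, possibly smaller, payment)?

10 months

Monthly rate r = 28.4%/12 = 2.36667% = 0.0236667.
Recurrence: B ← B·(1+r) − $2,295.00.
Month 1: interest $454.16; balance after payment $17,349.16.
Month 2: interest $410.60; balance after payment $15,464.76.
Closed form: n = −ln(1 − rB₀/P)/ln(1+r) = −ln(0.80211)/ln(1.02367) ≈ 9.427, so the balance reaches zero during payment 10.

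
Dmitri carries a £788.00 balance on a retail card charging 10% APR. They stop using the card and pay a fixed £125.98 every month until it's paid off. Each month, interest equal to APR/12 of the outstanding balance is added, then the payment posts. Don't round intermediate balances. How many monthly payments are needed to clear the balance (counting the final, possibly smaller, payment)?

7 months

Monthly rate r = 10%/12 = 0.833333% = 0.00833333.
Recurrence: B ← B·(1+r) − £125.98.
Month 1: interest £6.57; balance after payment £668.59.
Month 2: interest £5.57; balance after payment £548.18.
Closed form: n = −ln(1 − rB₀/P)/ln(1+r) = −ln(0.94788)/ln(1.00833) ≈ 6.451, so the balance reaches zero during payment 7.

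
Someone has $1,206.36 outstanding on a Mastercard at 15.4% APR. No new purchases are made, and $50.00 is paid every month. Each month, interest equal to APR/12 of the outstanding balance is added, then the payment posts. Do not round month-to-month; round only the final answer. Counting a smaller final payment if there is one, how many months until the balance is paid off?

30 months

Monthly rate r = 15.4%/12 = 1.28333% = 0.0128333.
Recurrence: B ← B·(1+r) − $50.00.
Month 1: interest $15.48; balance after payment $1,171.84.
Month 2: interest $15.04; balance after payment $1,136.88.
Closed form: n = −ln(1 − rB₀/P)/ln(1+r) = −ln(0.69037)/ln(1.01283) ≈ 29.057, so the balance reaches zero during payment 30.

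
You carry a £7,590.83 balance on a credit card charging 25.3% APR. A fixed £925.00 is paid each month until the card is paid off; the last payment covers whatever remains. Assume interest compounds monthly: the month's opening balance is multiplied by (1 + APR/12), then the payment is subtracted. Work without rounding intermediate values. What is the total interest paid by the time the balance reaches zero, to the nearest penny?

£832.30

Monthly rate r = 25.3%/12 = 2.10833% = 0.0210833.
Payoff takes n = ⌈−ln(1 − rB₀/P)/ln(1+r)⌉ = ⌈9.105⌉ = 10 payments; the last is £98.13.
Total paid = 9·£925.00 + £98.13 = £8,423.13.
Total interest = total paid − principal = £8,423.13 − £7,590.83 = £832.30.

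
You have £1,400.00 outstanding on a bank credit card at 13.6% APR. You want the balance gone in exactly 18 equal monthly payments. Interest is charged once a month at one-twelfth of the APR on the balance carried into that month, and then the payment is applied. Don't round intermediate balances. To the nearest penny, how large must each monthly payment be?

Monthly rate r = 13.6%/12 = 1.13333% = 0.0113333.
Level-payment amortization: P = B₀·r / (1 − (1+r)^(−n)) = 1400.00·0.0113333 / (1 − 1.01133^(−18)).
Denominator 1 − (1+r)^(−18) = 0.18360148.
P = 15.8667 / 0.18360148 ≈ 86.42.

£86.42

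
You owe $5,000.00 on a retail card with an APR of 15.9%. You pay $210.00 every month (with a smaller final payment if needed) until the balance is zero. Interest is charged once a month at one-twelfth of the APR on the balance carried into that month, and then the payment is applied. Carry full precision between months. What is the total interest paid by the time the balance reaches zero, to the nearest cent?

Monthly rate r = 15.9%/12 = 1.325% = 0.01325.
Payoff takes n = ⌈−ln(1 − rB₀/P)/ln(1+r)⌉ = ⌈28.795⌉ = 29 payments; the last is $167.23.
Total paid = 28·$210.00 + $167.23 = $6,047.23.
Total interest = total paid − principal = $6,047.23 − $5,000.00 = $1,047.23.

$1,047.23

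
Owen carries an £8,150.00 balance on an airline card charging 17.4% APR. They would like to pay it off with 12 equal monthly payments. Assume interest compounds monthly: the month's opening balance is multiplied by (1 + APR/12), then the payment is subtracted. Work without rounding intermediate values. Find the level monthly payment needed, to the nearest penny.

£744.87

Monthly rate r = 17.4%/12 = 1.45% = 0.0145.
Level-payment amortization: P = B₀·r / (1 − (1+r)^(−n)) = 8150.00·0.0145 / (1 − 1.0145^(−12)).
Denominator 1 − (1+r)^(−12) = 0.158652548.
P = 118.175 / 0.158652548 ≈ 744.87.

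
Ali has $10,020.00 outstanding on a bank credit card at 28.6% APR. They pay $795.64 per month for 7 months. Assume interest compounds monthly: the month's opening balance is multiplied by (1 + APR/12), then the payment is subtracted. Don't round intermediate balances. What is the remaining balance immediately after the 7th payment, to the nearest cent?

$5,832.16

Monthly rate r = 28.6%/12 = 2.38333% = 0.0238333.
Each month: B ← B·(1+r) − $795.64.
Month 1: interest $238.81; balance after payment $9,463.17.
Month 2: interest $225.54; balance after payment $8,893.07.
Month 3: interest $211.95; balance after payment $8,309.38.
Month 4: interest $198.04; balance after payment $7,711.78.
Month 5: interest $183.80; balance after payment $7,099.94.
Month 6: interest $169.22; balance after payment $6,473.51.
Month 7: interest $154.29; balance after payment $5,832.16.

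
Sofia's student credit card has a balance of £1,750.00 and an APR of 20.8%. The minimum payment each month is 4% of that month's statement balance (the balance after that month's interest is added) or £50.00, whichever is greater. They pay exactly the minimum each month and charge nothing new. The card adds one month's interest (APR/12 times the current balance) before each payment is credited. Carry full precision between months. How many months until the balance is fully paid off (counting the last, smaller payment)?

Monthly rate r = 20.8%/12 = 1.73333% = 0.0173333.
While 4% of the post-interest balance exceeds £50.00, each month B ← (B·(1+r))·(1 − 0.04), i.e. B shrinks by the factor (1+r)·0.96 = 0.97664.
This holds for months 1–15. Entering month 16 the balance is £1,227.60; 4% of the post-interest balance is now below £50.00, so the flat £50.00 minimum applies from here.
From month 16 a fixed £50.00 at rate r clears £1,227.60 in 33 more payments. Total: 15 + 33 = 48 months.

48 months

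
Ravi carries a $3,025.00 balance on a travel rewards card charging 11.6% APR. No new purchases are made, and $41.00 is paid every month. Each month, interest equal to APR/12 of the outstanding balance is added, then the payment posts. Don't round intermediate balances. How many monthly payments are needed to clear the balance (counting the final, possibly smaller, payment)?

Monthly rate r = 11.6%/12 = 0.966667% = 0.00966667.
Recurrence: B ← B·(1+r) − $41.00.
Month 1: interest $29.24; balance after payment $3,013.24.
Month 2: interest $29.13; balance after payment $3,001.37.
Closed form: n = −ln(1 − rB₀/P)/ln(1+r) = −ln(0.28679)/ln(1.00967) ≈ 129.831, so the balance reaches zero during payment 130.

130 payments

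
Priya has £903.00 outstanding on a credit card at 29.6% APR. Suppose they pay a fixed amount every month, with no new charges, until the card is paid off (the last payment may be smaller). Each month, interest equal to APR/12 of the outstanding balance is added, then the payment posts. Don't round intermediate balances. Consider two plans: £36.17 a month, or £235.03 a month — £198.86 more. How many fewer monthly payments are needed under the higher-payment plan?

Monthly rate r = 29.6%/12 = 2.46667% = 0.0246667.
At £36.17/mo: n = ⌈−ln(1 − rB₀/P)/ln(1+r)⌉ = 40 payments (last £9.44); total interest = total paid − £903.00 = £517.07.
At £235.03/mo: 5 payments (last £20.46); total interest £57.58.
Payments saved = 40 − 5 = 35.

35 fewer payments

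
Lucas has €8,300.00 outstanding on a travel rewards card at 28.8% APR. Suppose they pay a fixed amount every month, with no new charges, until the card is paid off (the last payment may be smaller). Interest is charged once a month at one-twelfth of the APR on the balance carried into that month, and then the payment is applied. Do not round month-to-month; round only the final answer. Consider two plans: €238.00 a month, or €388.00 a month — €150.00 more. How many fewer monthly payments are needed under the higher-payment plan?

46 fewer payments

Monthly rate r = 28.8%/12 = 2.4% = 0.024.
At €238.00/mo: n = ⌈−ln(1 − rB₀/P)/ln(1+r)⌉ = 77 payments (last €115.05); total interest = total paid − €8,300.00 = €9,903.05.
At €388.00/mo: 31 payments (last €145.39); total interest €3,485.39.
Payments saved = 77 − 31 = 46.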